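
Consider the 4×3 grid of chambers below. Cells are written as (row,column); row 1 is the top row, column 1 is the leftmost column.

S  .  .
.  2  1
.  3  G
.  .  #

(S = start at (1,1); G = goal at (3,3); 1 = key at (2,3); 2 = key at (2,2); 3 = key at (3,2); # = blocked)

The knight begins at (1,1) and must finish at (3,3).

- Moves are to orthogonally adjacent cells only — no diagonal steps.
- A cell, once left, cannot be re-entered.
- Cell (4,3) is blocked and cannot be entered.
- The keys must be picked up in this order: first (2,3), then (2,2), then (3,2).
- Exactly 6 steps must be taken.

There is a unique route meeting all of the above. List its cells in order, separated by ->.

The waypoints must appear in the order (2,3), (2,2), (3,2), with no cell reused.
Route from (1,1): right 2 to (1,3), down 1 to (2,3), left 1 to (2,2), down 1 to (3,2), right 1 to (3,3) — 6 moves in all.
Check: order respected (1 at step 3, 2 at step 4, 3 at step 5); 6 moves as required.

(1,1) -> (1,2) -> (1,3) -> (2,3) -> (2,2) -> (3,2) -> (3,3)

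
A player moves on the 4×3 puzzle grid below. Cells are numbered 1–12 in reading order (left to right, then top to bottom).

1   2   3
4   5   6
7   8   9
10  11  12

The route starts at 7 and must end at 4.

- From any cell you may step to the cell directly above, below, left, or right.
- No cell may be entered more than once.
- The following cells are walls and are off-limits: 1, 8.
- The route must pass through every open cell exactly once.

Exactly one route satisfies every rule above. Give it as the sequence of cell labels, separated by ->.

Need to visit all 10 open cells exactly once, starting at 7 and ending at 4.
Cell 2 has only two open neighbours (5 and 3), so the path must pass straight through it: one of those is the cell it's entered from and the other is where it exits.
Route from 7: down 1 to 10, right 2 to 12, up 3 to 3, left 1 to 2, down 1 to 5, left 1 to 4 — 9 moves in all.
Check: all 10 open cells covered.

7 -> 10 -> 11 -> 12 -> 9 -> 6 -> 3 -> 2 -> 5 -> 4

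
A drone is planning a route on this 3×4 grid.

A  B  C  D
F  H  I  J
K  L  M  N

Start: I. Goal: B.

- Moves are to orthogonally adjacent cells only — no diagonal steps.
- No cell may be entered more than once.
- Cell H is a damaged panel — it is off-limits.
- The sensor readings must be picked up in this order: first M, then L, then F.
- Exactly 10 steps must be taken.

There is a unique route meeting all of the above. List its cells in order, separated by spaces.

I C D J N M L K F A B

The waypoints must appear in the order M, L, F, with no cell reused.
Route from I: up to C, right to D, 2× down (reaching N), 3× left (reaching K), 2× up (reaching A), right to B — 10 moves in all.
Check: order respected (M at step 5, L at step 6, F at step 8); 10 moves as required.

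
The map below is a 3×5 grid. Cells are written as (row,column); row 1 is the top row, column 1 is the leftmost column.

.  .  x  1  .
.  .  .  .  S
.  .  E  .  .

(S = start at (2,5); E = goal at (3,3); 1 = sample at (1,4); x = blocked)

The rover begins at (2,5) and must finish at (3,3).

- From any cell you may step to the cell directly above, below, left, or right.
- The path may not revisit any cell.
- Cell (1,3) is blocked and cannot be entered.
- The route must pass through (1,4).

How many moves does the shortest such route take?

5

Any route passes through (1,4) somewhere between (2,5) and (3,3). Summing Manhattan distances along the two legs ((2,5) → (1,4) → (3,3)) gives a lower bound of 2 + 3 = 5 moves.
A route of 5 moves achieves this: (2,5) → (1,5) → (1,4) → (2,4) → (3,4) → (3,3).
Since 5 matches the lower bound, it is optimal.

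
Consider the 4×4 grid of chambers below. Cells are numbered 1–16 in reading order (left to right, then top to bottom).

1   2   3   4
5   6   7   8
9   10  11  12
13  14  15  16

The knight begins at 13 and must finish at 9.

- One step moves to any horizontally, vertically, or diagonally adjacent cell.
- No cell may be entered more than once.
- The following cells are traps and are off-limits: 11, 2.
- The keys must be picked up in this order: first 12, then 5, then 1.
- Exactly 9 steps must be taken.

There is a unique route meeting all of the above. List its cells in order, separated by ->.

The waypoints must appear in the order 12, 5, 1, with no cell reused.
Route from 13: 2× right (reaching 15), up-right to 12, up-left to 7, down-left to 10, up-left to 5, up to 1, down-right to 6, down-left to 9 — 9 moves in all.
Check: order respected (12 at step 3, 5 at step 6, 1 at step 7); 9 moves as required.

13 -> 14 -> 15 -> 12 -> 7 -> 10 -> 5 -> 1 -> 6 -> 9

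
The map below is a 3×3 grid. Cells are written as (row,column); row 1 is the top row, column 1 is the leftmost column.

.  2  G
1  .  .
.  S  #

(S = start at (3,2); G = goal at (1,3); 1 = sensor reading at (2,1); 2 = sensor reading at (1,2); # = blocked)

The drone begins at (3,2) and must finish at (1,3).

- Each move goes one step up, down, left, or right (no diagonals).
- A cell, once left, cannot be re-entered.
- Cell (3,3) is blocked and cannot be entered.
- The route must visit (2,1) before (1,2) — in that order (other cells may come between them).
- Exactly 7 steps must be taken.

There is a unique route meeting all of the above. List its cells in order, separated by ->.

The waypoints must appear in the order (2,1), (1,2), with no cell reused.
Route from (3,2): left to (3,1), 2× up (reaching (1,1)), right to (1,2), down to (2,2), right to (2,3), up to (1,3) — 7 moves in all.
Check: order respected (1 at step 2, 2 at step 4); 7 moves as required.

(3,2) -> (3,1) -> (2,1) -> (1,1) -> (1,2) -> (2,2) -> (2,3) -> (1,3)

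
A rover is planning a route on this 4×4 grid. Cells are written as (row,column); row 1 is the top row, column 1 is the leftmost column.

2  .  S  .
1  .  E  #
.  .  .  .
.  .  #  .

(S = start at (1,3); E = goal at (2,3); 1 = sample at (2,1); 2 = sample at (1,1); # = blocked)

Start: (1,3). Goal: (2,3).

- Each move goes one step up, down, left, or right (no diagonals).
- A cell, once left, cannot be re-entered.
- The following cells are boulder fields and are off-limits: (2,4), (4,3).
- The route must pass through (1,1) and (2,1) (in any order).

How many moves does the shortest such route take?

Any route passes through (1,1) and (2,1) in some order between (1,3) and (2,3). Summing Manhattan distances along each leg and taking the cheapest ordering ((1,3) → (1,1) → (2,1) → (2,3)) gives a lower bound of 2 + 1 + 2 = 5 moves.
A route of 5 moves achieves this: (1,3) → (1,2) → (1,1) → (2,1) → (2,2) → (2,3).
Since 5 matches the lower bound, it is optimal.

5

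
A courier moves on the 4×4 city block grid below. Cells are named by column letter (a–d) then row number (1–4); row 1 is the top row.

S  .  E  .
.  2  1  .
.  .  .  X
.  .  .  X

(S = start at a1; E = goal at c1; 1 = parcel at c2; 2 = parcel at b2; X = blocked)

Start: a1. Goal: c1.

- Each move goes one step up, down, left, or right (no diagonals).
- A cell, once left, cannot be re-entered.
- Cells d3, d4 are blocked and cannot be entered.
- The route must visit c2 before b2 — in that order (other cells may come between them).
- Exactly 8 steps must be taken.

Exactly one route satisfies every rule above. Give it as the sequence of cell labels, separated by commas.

The waypoints must appear in the order c2, b2, with no cell reused.
Route from a1: down 2 to a3, right 2 to c3, up 1 to c2, left 1 to b2, up 1 to b1, right 1 to c1 — 8 moves in all.
Check: order respected (1 at step 5, 2 at step 6); 8 moves as required.

a1, a2, a3, b3, c3, c2, b2, b1, c1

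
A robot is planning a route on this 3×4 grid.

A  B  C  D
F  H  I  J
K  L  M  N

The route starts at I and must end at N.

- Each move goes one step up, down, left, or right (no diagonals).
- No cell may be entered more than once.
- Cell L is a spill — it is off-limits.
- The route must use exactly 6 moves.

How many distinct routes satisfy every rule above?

1

Need simple routes of exactly 6 moves from I to N (Manhattan distance 2, so 2 moves are spent on a detour and 2 undoing it).
Enumerating: I H B C D J N.
That gives 1 route.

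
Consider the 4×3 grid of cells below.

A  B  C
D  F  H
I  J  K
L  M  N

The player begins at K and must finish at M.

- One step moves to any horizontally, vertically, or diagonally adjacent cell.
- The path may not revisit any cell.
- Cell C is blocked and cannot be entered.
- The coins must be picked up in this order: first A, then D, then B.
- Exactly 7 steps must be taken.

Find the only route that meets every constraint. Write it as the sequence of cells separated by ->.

The waypoints must appear in the order A, D, B, with no cell reused.
Route from K: 2× up-left (reaching A), down to D, up-right to B, down-right to H, down-left to J, down to M — 7 moves in all.
Check: order respected (A at step 2, D at step 3, B at step 4); 7 moves as required.

K -> F -> A -> D -> B -> H -> J -> M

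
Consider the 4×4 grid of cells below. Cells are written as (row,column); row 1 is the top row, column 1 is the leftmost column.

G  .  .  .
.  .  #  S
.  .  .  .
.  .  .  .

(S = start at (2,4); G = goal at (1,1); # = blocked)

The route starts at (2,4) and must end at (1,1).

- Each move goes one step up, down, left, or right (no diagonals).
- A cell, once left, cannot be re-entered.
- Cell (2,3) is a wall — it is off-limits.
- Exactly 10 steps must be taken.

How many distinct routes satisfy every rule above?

Need simple routes of exactly 10 moves from (2,4) to (1,1) (Manhattan distance 4, so 3 moves are spent on a detour and 3 undoing it).
Branch systematically from the start, pruning whenever the remaining move budget drops below the Manhattan distance to (1,1) or differs from it in parity. Grouping the completions by first move — via (1,4): 1; via (3,4): 11 — and summing: 1 + 11 = 12.
That gives 12 routes.

12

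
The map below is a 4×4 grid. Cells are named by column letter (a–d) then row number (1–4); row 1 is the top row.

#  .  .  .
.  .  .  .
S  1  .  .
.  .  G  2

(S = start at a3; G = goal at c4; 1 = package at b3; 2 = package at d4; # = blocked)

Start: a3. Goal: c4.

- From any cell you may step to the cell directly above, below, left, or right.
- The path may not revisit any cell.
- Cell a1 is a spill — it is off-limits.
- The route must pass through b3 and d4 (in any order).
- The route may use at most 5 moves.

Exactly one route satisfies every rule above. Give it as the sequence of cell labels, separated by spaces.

Any route must reach b3 and d4 and still end at c4 within 5 moves, so the order of the required stops is forced.
Route from a3: 3× right (reaching d3), down to d4, left to c4 — 5 moves in all.
Check: all required cells visited; 5 ≤ 5 moves.

a3 b3 c3 d3 d4 c4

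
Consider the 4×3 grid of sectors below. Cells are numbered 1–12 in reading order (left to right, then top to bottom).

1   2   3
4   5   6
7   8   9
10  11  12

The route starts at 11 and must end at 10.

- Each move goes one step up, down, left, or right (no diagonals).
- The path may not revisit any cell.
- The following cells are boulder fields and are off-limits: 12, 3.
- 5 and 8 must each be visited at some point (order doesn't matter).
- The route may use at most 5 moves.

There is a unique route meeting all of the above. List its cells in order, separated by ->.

11 -> 8 -> 5 -> 4 -> 7 -> 10

The budget equals the shortest possible length, so every move has to be on a shortest route through the required cells.
Route from 11: up 2 to 5, left 1 to 4, down 2 to 10 — 5 moves in all.
Check: all required cells visited; 5 ≤ 5 moves.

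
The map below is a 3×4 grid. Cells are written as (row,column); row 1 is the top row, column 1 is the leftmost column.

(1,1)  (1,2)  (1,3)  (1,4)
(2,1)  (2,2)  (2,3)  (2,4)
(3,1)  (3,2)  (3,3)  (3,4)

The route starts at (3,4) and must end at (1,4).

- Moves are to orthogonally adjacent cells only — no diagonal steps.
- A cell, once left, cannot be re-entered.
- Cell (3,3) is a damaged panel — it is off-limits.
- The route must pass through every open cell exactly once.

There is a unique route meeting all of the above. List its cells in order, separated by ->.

Need to visit all 11 open cells exactly once, starting at (3,4) and ending at (1,4).
Cell (3,2) has only two open neighbours ((2,2) and (3,1)), so the path must pass straight through it: one of those is the cell it's entered from and the other is where it exits.
Route from (3,4): up to (2,4), 2× left (reaching (2,2)), down to (3,2), left to (3,1), 2× up (reaching (1,1)), 3× right (reaching (1,4)) — 10 moves in all.
Check: all 11 open cells covered.

(3,4) -> (2,4) -> (2,3) -> (2,2) -> (3,2) -> (3,1) -> (2,1) -> (1,1) -> (1,2) -> (1,3) -> (1,4)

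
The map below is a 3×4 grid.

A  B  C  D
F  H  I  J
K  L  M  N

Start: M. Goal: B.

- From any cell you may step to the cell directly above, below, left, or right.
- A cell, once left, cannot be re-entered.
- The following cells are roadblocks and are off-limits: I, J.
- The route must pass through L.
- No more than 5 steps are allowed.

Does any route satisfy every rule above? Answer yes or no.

One route that works: M → L → H → B.

yes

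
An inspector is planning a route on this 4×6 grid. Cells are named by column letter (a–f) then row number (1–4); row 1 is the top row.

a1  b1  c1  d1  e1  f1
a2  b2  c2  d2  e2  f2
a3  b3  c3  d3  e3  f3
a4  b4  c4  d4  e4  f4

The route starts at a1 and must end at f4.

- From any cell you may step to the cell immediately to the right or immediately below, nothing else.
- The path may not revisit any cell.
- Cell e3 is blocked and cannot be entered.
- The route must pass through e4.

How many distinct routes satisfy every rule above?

20

A right/down-only route from a1 to f4 makes exactly 3 down-moves and 5 right-moves in some order.
With no other constraints that would be C(8,3) = 56 routes.
Split at e4 and multiply the segment counts (each segment already excludes blocked cells): a1→e4: 20; e4→f4: 1; product = 20.
That gives 20 routes.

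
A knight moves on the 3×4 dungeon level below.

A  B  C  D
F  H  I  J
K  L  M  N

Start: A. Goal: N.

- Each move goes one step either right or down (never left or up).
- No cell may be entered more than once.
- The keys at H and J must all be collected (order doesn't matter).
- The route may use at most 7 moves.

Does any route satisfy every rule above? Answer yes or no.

yes

One route that works: A → F → H → I → J → N.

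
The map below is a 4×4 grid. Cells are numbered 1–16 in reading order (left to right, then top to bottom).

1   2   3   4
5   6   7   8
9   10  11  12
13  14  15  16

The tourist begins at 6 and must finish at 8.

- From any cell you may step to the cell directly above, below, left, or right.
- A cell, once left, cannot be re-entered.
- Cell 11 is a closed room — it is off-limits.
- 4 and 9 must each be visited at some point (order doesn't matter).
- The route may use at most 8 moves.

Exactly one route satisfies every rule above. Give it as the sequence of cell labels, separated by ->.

The 8-move cap with required stops at 4, 9 leaves no slack for detours.
Route from 6: down 1 to 10, left 1 to 9, up 2 to 1, right 3 to 4, down 1 to 8 — 8 moves in all.
Check: all required cells visited; 8 ≤ 8 moves.

6 -> 10 -> 9 -> 5 -> 1 -> 2 -> 3 -> 4 -> 8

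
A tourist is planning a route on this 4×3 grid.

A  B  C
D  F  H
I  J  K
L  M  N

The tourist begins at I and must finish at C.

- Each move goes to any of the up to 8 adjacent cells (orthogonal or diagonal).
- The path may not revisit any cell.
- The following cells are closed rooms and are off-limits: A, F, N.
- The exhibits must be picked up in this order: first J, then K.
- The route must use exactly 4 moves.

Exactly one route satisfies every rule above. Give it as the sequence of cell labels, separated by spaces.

The waypoints must appear in the order J, K, with no cell reused.
Route from I: right 2 to K, up 2 to C — 4 moves in all.
Check: order respected (J at step 1, K at step 2); 4 moves as required.

I J K H C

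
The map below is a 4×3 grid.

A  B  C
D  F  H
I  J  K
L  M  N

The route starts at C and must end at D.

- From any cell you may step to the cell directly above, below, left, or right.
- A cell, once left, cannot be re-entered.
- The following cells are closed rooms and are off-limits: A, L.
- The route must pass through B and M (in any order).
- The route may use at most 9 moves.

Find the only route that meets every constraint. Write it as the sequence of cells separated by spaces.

The budget equals the shortest possible length, so every move has to be on a shortest route through the required cells.
Route from C: left 1 to B, down 1 to F, right 1 to H, down 2 to N, left 1 to M, up 1 to J, left 1 to I, up 1 to D — 9 moves in all.
Check: all required cells visited; 9 ≤ 9 moves.

C B F H K N M J I D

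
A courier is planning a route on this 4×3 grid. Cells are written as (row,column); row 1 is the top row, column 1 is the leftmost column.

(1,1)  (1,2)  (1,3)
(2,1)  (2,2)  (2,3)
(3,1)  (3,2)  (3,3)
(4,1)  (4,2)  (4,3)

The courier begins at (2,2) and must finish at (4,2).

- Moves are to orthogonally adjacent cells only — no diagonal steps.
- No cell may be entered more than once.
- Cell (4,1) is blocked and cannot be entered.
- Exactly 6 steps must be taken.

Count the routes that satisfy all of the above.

4

Need simple routes of exactly 6 moves from (2,2) to (4,2) (Manhattan distance 2, so 2 moves are spent on a detour and 2 undoing it).
Enumerating: (2,2) (1,2) (1,1) (2,1) (3,1) (3,2) (4,2) | (2,2) (1,2) (1,3) (2,3) (3,3) (4,3) (4,2) | (2,2) (1,2) (1,3) (2,3) (3,3) (3,2) (4,2) | (2,2) (2,1) (3,1) (3,2) (3,3) (4,3) (4,2).
That gives 4 routes.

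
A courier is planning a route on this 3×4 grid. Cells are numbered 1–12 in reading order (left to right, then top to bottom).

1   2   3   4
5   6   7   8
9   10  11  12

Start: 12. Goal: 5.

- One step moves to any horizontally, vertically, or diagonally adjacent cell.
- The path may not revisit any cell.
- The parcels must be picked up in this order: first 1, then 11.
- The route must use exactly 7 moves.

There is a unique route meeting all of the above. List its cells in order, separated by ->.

12 -> 7 -> 2 -> 1 -> 6 -> 11 -> 10 -> 5

The waypoints must appear in the order 1, 11, with no cell reused.
Route from 12: 2× up-left (reaching 2), left to 1, 2× down-right (reaching 11), left to 10, up-left to 5 — 7 moves in all.
Check: order respected (1 at step 3, 11 at step 5); 7 moves as required.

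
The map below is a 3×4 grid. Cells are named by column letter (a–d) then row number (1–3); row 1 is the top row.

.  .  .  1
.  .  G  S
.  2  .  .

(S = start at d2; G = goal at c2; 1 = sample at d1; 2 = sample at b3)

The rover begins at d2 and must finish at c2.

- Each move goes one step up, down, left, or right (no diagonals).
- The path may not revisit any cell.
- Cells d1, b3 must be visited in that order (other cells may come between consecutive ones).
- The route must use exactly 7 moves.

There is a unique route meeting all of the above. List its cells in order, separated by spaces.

d2 d1 c1 b1 b2 b3 c3 c2

The waypoints must appear in the order d1, b3, with no cell reused.
Route from d2: up to d1, 2× left (reaching b1), 2× down (reaching b3), right to c3, up to c2 — 7 moves in all.
Check: order respected (1 at step 1, 2 at step 5); 7 moves as required.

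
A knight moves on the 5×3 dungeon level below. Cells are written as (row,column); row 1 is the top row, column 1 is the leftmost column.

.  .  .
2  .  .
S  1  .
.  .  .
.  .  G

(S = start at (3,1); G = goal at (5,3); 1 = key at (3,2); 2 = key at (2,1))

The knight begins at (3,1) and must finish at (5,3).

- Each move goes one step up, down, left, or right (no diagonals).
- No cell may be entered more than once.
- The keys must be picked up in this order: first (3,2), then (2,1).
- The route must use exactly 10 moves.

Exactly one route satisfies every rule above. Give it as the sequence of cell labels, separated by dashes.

(3,1) - (3,2) - (2,2) - (2,1) - (1,1) - (1,2) - (1,3) - (2,3) - (3,3) - (4,3) - (5,3)

The waypoints must appear in the order (3,2), (2,1), with no cell reused.
Route from (3,1): right to (3,2), up to (2,2), left to (2,1), up to (1,1), 2× right (reaching (1,3)), 4× down (reaching (5,3)) — 10 moves in all.
Check: order respected (1 at step 1, 2 at step 3); 10 moves as required.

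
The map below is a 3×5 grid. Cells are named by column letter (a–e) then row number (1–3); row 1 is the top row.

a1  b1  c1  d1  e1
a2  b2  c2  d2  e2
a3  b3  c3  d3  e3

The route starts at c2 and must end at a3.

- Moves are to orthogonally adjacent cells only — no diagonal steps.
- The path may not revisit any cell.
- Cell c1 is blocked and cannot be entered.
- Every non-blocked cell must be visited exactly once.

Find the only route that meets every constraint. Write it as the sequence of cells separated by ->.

c2 -> d2 -> d1 -> e1 -> e2 -> e3 -> d3 -> c3 -> b3 -> b2 -> b1 -> a1 -> a2 -> a3

Need to visit all 14 open cells exactly once, starting at c2 and ending at a3.
Route from c2: right 1 to d2, up 1 to d1, right 1 to e1, down 2 to e3, left 3 to b3, up 2 to b1, left 1 to a1, down 2 to a3 — 13 moves in all.
Check: all 14 open cells covered.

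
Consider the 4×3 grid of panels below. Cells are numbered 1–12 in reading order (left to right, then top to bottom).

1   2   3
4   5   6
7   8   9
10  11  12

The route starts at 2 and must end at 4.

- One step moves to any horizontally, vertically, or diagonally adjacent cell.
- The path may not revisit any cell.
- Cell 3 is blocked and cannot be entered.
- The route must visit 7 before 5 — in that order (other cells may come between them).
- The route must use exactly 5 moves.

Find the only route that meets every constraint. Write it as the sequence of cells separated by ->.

The waypoints must appear in the order 7, 5, with no cell reused.
Route from 2: down-right to 6, down-left to 8, left to 7, up-right to 5, left to 4 — 5 moves in all.
Check: order respected (7 at step 3, 5 at step 4); 5 moves as required.

2 -> 6 -> 8 -> 7 -> 5 -> 4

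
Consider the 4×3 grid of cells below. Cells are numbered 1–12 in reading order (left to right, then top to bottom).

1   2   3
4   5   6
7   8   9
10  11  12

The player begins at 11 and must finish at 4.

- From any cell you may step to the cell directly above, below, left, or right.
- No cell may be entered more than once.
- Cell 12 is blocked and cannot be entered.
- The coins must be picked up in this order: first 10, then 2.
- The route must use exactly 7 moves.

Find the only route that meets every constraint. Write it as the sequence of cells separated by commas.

11, 10, 7, 8, 5, 2, 1, 4

The waypoints must appear in the order 10, 2, with no cell reused.
Route from 11: left to 10, up to 7, right to 8, 2× up (reaching 2), left to 1, down to 4 — 7 moves in all.
Check: order respected (10 at step 1, 2 at step 5); 7 moves as required.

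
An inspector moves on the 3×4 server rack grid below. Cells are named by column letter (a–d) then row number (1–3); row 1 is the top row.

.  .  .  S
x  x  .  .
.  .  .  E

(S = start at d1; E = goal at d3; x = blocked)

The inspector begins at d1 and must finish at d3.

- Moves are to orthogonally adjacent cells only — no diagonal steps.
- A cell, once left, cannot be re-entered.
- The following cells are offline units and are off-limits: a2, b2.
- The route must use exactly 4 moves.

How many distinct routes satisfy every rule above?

Need simple routes of exactly 4 moves from d1 to d3 (Manhattan distance 2, so 1 moves are spent on a detour and 1 undoing it).
Enumerating: d1 d2 c2 c3 d3 | d1 c1 c2 c3 d3 | d1 c1 c2 d2 d3.
That gives 3 routes.

3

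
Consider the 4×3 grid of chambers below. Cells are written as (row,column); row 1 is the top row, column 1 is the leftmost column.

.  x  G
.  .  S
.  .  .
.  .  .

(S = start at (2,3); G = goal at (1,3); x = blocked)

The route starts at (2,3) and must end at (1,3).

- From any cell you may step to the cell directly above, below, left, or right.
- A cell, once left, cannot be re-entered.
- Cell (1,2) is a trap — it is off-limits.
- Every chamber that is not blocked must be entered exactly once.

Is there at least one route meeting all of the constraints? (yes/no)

no

Cell (1,1) has only one open neighbour but is neither the start nor the goal, so a Hamiltonian route would have to both enter and leave it through the same neighbour — impossible without revisiting.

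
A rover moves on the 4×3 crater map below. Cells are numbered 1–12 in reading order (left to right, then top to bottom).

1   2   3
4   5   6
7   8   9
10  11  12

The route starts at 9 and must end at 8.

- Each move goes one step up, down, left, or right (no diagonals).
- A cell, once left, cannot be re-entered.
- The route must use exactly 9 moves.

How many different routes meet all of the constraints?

Need simple routes of exactly 9 moves from 9 to 8 (Manhattan distance 1, so 4 moves are spent on a detour and 4 undoing it).
Enumerating: 9 6 3 2 5 4 7 10 11 8 | 9 6 3 2 1 4 7 10 11 8 | 9 6 5 2 1 4 7 10 11 8 | 9 12 11 10 7 4 1 2 5 8.
That gives 4 routes.

4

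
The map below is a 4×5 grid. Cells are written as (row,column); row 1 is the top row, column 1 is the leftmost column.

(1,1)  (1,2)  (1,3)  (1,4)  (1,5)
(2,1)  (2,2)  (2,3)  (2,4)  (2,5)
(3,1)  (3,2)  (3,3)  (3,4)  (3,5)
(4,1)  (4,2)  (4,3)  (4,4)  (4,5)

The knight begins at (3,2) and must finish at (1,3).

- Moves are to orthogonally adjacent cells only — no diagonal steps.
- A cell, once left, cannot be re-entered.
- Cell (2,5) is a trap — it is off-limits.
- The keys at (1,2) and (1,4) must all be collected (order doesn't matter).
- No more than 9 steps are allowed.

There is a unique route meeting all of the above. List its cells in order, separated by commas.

(3,2), (3,1), (2,1), (1,1), (1,2), (2,2), (2,3), (2,4), (1,4), (1,3)

The budget equals the shortest possible length, so every move has to be on a shortest route through the required cells.
Route from (3,2): left 1 to (3,1), up 2 to (1,1), right 1 to (1,2), down 1 to (2,2), right 2 to (2,4), up 1 to (1,4), left 1 to (1,3) — 9 moves in all.
Check: all required cells visited; 9 ≤ 9 moves.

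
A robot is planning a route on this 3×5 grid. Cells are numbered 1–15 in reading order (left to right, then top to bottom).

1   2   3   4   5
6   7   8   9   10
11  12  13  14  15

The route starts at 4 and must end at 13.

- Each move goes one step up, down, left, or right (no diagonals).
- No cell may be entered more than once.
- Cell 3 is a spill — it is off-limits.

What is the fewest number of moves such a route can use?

3

The Manhattan distance from 4 to 13 is |1−3| + |4−3| = 3, so at least 3 moves are needed.
A route of 3 moves achieves this: 4 → 9 → 14 → 13.
Since 3 matches the lower bound, it is optimal.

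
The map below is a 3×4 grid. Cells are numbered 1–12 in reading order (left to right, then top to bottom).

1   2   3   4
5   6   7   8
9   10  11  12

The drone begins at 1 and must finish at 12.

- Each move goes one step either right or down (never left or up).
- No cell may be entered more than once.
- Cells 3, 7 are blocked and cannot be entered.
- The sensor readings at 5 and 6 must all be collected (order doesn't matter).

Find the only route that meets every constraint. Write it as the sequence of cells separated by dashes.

Moves only go right or down, so the column and row indices never decrease.
Route from 1: down to 5, right to 6, down to 10, 2× right (reaching 12) — 5 moves in all.
Check: all required cells visited.

1 - 5 - 6 - 10 - 11 - 12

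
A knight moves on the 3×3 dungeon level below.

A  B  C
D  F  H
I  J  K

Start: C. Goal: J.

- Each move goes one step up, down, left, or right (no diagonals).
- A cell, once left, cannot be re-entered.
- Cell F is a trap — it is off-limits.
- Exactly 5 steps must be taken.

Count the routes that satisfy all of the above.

1

Need simple routes of exactly 5 moves from C to J (Manhattan distance 3, so 1 moves are spent on a detour and 1 undoing it).
Enumerating: C B A D I J.
That gives 1 route.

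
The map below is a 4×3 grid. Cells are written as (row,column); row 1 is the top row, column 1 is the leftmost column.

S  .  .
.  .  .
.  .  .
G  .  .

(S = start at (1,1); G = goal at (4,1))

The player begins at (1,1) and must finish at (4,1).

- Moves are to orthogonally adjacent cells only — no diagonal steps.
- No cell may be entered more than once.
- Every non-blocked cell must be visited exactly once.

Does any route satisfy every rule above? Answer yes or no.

yes

One route that works: (1,1) → (2,1) → (3,1) → (3,2) → (2,2) → (1,2) → (1,3) → (2,3) → (3,3) → (4,3) → (4,2) → (4,1).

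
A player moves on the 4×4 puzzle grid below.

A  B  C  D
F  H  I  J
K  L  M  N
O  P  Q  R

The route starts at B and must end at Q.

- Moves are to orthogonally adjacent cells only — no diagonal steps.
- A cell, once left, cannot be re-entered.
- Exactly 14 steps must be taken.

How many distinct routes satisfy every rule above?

Need simple routes of exactly 14 moves from B to Q (Manhattan distance 4, so 5 moves are spent on a detour and 5 undoing it).
Enumerating: B H F K O P L M I C D J N R Q | B A F K O P L H I C D J N R Q | B A F K O P L H I C D J N M Q | B A F K O P L M I C D J N R Q | B A F H I C D J N M L K O P Q | B C D J I H F K O P L M N R Q.
That gives 6 routes.

6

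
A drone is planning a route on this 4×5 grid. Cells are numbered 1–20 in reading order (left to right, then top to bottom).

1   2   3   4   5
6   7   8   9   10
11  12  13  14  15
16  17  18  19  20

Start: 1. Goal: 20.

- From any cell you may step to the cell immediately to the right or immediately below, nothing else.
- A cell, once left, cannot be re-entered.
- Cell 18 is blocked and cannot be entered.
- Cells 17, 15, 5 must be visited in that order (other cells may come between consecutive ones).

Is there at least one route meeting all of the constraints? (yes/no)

15 lies above 17, so going from 17 to 15 would need an upward move — but moves only go right/down, so 17 cannot be visited before 15.

no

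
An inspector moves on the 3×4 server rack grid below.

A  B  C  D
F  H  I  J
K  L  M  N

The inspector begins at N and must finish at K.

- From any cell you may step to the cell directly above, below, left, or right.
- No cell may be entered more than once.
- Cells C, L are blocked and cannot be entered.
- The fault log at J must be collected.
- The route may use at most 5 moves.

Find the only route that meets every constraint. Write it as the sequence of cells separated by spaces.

The budget equals the shortest possible length, so every move has to be on a shortest route through the required cells.
Route from N: up 1 to J, left 3 to F, down 1 to K — 5 moves in all.
Check: all required cells visited; 5 ≤ 5 moves.

N J I H F K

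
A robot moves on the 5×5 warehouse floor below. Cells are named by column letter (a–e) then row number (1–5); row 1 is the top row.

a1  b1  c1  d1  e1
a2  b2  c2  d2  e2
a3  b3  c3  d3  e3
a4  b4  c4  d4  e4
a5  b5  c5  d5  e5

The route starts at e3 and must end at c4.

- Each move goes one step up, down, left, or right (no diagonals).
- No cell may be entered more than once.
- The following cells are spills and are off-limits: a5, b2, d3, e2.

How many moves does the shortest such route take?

The Manhattan distance from e3 to c4 is |3−4| + |5−3| = 3, so at least 3 moves are needed.
A route of 3 moves achieves this: e3 → e4 → d4 → c4.
Since 3 matches the lower bound, it is optimal.

3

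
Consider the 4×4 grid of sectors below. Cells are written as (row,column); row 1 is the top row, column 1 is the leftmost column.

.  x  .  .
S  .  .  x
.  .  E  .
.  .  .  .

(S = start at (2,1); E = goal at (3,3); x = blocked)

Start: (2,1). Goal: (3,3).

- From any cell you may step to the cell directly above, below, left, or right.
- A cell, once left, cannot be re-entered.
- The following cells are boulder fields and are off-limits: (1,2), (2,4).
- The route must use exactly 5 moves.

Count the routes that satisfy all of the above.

5

Need simple routes of exactly 5 moves from (2,1) to (3,3) (Manhattan distance 3, so 1 moves are spent on a detour and 1 undoing it).
Enumerating: (2,1) (3,1) (4,1) (4,2) (3,2) (3,3) | (2,1) (3,1) (4,1) (4,2) (4,3) (3,3) | (2,1) (3,1) (3,2) (2,2) (2,3) (3,3) | (2,1) (3,1) (3,2) (4,2) (4,3) (3,3) | (2,1) (2,2) (3,2) (4,2) (4,3) (3,3).
That gives 5 routes.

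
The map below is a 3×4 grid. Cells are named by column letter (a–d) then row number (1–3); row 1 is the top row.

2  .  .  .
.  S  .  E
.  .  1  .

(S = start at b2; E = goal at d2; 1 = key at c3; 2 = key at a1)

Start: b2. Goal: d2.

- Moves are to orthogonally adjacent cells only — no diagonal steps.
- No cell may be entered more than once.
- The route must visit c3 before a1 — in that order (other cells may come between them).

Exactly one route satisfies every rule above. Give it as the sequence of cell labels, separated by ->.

The waypoints must appear in the order c3, a1, with no cell reused.
Route from b2: right to c2, down to c3, 2× left (reaching a3), 2× up (reaching a1), 3× right (reaching d1), down to d2 — 10 moves in all.
Check: order respected (1 at step 2, 2 at step 6).

b2 -> c2 -> c3 -> b3 -> a3 -> a2 -> a1 -> b1 -> c1 -> d1 -> d2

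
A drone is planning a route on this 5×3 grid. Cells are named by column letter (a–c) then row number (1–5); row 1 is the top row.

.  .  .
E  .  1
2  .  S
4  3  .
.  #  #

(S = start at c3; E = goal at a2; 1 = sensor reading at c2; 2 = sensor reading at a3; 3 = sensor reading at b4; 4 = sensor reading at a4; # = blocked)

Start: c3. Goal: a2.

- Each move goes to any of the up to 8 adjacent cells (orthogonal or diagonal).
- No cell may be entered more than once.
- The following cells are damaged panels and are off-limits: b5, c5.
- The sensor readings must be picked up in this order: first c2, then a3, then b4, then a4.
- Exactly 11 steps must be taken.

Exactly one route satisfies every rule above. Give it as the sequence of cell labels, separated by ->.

c3 -> c2 -> c1 -> b1 -> a1 -> b2 -> a3 -> b4 -> a5 -> a4 -> b3 -> a2

The waypoints must appear in the order c2, a3, b4, a4, with no cell reused.
Route from c3: 2× up (reaching c1), 2× left (reaching a1), down-right to b2, down-left to a3, down-right to b4, down-left to a5, up to a4, up-right to b3, up-left to a2 — 11 moves in all.
Check: order respected (1 at step 1, 2 at step 6, 3 at step 7, 4 at step 9); 11 moves as required.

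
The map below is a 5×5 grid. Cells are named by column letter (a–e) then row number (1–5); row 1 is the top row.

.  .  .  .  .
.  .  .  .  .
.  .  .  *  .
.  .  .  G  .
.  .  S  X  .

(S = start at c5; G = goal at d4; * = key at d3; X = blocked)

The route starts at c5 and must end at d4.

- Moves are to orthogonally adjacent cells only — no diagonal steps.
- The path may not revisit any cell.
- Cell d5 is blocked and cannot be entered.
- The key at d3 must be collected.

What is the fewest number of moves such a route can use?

Any route passes through d3 somewhere between c5 and d4. Summing Manhattan distances along the two legs (c5 → d3 → d4) gives a lower bound of 3 + 1 = 4 moves.
A route of 4 moves achieves this: c5 → c4 → c3 → d3 → d4.
Since 4 matches the lower bound, it is optimal.

4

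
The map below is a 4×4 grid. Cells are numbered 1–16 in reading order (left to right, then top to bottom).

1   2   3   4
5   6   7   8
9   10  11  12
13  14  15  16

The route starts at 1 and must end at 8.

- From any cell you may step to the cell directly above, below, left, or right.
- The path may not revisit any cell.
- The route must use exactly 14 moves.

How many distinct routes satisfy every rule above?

Need simple routes of exactly 14 moves from 1 to 8 (Manhattan distance 4, so 5 moves are spent on a detour and 5 undoing it).
Branch systematically from the start, pruning whenever the remaining move budget drops below the Manhattan distance to 8 or differs from it in parity. Grouping the completions by first move — via 5: 8; via 2: 5 — and summing: 8 + 5 = 13.
That gives 13 routes.

13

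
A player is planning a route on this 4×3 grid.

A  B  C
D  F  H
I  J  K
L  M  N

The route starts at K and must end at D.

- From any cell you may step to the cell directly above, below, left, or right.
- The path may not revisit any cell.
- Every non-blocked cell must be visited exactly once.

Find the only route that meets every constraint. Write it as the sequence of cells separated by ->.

Need to visit all 12 open cells exactly once, starting at K and ending at D.
Cell A has only two open neighbours (D and B), so the path must pass straight through it: one of those is the cell it's entered from and the other is where it exits.
Route from K: down 1 to N, left 2 to L, up 1 to I, right 1 to J, up 1 to F, right 1 to H, up 1 to C, left 2 to A, down 1 to D — 11 moves in all.
Check: all 12 open cells covered.

K -> N -> M -> L -> I -> J -> F -> H -> C -> B -> A -> D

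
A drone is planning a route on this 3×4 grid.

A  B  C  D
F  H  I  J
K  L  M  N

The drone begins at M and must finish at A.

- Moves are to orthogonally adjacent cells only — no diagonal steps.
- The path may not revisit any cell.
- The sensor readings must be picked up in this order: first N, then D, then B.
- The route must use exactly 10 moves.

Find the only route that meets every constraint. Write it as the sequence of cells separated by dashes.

M - N - J - D - C - B - H - L - K - F - A

The waypoints must appear in the order N, D, B, with no cell reused.
Route from M: right 1 to N, up 2 to D, left 2 to B, down 2 to L, left 1 to K, up 2 to A — 10 moves in all.
Check: order respected (N at step 1, D at step 3, B at step 5); 10 moves as required.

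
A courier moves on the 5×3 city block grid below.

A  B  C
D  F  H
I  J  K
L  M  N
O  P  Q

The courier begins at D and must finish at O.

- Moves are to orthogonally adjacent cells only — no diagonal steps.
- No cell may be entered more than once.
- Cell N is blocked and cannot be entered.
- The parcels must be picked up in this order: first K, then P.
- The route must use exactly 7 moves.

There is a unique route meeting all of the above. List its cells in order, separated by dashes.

The waypoints must appear in the order K, P, with no cell reused.
Route from D: 2× right (reaching H), down to K, left to J, 2× down (reaching P), left to O — 7 moves in all.
Check: order respected (K at step 3, P at step 6); 7 moves as required.

D - F - H - K - J - M - P - O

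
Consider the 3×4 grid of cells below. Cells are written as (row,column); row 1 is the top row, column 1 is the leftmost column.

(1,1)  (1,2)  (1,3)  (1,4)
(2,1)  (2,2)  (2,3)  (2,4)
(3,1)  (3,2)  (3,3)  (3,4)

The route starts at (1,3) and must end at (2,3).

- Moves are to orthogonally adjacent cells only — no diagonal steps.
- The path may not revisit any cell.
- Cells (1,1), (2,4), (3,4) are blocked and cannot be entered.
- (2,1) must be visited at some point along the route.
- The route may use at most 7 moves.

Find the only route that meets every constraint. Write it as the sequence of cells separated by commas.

(1,3), (1,2), (2,2), (2,1), (3,1), (3,2), (3,3), (2,3)

Any route must reach (2,1) and still end at (2,3) within 7 moves, so the order of the required stops is forced.
Route from (1,3): left to (1,2), down to (2,2), left to (2,1), down to (3,1), 2× right (reaching (3,3)), up to (2,3) — 7 moves in all.
Check: all required cells visited; 7 ≤ 7 moves.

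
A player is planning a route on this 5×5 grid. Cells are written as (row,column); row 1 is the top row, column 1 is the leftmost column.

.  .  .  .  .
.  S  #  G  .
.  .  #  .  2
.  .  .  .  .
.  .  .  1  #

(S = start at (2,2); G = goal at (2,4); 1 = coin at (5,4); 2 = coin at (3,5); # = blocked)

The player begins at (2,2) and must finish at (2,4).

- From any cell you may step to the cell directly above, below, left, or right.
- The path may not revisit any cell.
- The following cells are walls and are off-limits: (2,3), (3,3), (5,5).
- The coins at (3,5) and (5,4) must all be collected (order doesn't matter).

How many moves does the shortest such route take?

Any route passes through (3,5) and (5,4) in some order between (2,2) and (2,4). Summing Manhattan distances along each leg and taking the cheapest ordering ((2,2) → (5,4) → (3,5) → (2,4)) gives a lower bound of 5 + 3 + 2 = 10 moves.
A route of 10 moves achieves this: (2,2) → (3,2) → (4,2) → (5,2) → (5,3) → (5,4) → (4,4) → (3,4) → (3,5) → (2,5) → (2,4).
Since 10 matches the lower bound, it is optimal.

10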